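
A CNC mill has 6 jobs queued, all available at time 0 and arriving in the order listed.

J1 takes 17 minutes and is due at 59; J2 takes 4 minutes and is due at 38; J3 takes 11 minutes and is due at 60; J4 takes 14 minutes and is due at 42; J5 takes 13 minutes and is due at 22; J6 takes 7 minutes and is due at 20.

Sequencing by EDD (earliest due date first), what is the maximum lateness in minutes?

EDD (increasing due date): J6 J5 J2 J4 J1 J3.
J6: 0→7, due 20, lateness -13
J5: 7→20, due 22, lateness -2
J2: 20→24, due 38, lateness -14
J4: 24→38, due 42, lateness -4
J1: 38→55, due 59, lateness -4
J3: 55→66, due 60, lateness 6
Maximum = 6.

6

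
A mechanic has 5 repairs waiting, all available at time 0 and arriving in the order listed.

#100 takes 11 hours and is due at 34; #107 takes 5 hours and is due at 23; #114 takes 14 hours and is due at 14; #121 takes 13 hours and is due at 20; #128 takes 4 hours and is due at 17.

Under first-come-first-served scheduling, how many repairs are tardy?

FIFO (arrival order): #100 #107 #114 #121 #128.
#100: 0→11, due 34, tardiness 0
#107: 11→16, due 23, tardiness 0
#114: 16→30, due 14, tardiness 16
#121: 30→43, due 20, tardiness 23
#128: 43→47, due 17, tardiness 30
Late repairs: 3.

3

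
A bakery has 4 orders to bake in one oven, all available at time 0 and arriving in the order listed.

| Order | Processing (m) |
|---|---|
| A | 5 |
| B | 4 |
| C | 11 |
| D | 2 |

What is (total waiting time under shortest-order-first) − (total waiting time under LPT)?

-28

SPT (increasing processing time): D B A C.
D: waits 0, runs 0→2
B: waits 2, runs 2→6
A: waits 6, runs 6→11
C: waits 11, runs 11→22
Sum = 0+2+6+11 = 19.
LPT (decreasing processing time): C A B D.
C: waits 0, runs 0→11
A: waits 11, runs 11→16
B: waits 16, runs 16→20
D: waits 20, runs 20→22
Sum = 0+11+16+20 = 47.
Difference = 19 − 47 = -28.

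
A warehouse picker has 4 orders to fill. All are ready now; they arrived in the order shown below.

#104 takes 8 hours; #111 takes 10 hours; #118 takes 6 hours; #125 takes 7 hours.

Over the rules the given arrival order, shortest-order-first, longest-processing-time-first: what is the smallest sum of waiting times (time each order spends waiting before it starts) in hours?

40

FIFO (arrival order): #104 #111 #118 #125.
#104: waits 0, runs 0→8
#111: waits 8, runs 8→18
#118: waits 18, runs 18→24
#125: waits 24, runs 24→31
Sum = 0+8+18+24 = 50.
SPT (increasing processing time): #118 #125 #104 #111.
#118: waits 0, runs 0→6
#125: waits 6, runs 6→13
#104: waits 13, runs 13→21
#111: waits 21, runs 21→31
Sum = 0+6+13+21 = 40.
LPT (decreasing processing time): #111 #104 #125 #118.
#111: waits 0, runs 0→10
#104: waits 10, runs 10→18
#125: waits 18, runs 18→25
#118: waits 25, runs 25→31
Sum = 0+10+18+25 = 53.
FIFO 50, SPT 40, LPT 53 → minimum 40.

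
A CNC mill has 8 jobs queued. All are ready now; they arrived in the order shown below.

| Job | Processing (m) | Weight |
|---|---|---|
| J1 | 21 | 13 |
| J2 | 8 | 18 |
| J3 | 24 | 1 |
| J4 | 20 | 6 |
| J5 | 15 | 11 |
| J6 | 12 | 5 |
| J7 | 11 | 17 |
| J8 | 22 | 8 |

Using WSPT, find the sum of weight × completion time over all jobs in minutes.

WSPT (decreasing weight/processing-time ratio): J2 J7 J5 J1 J6 J8 J4 J3.
J2: finishes 8, weight 18, w·C = 144
J7: finishes 19, weight 17, w·C = 323
J5: finishes 34, weight 11, w·C = 374
J1: finishes 55, weight 13, w·C = 715
J6: finishes 67, weight 5, w·C = 335
J8: finishes 89, weight 8, w·C = 712
J4: finishes 109, weight 6, w·C = 654
J3: finishes 133, weight 1, w·C = 133
Sum = 144+323+374+715+335+712+654+133 = 3390.

3390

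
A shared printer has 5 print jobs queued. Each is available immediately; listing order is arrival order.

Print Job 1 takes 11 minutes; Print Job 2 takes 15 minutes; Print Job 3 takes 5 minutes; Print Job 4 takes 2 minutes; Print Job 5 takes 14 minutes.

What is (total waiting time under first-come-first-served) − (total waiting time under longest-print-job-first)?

-28

FIFO (arrival order): Print Job 1 Print Job 2 Print Job 3 Print Job 4 Print Job 5.
Print Job 1: waits 0, runs 0→11
Print Job 2: waits 11, runs 11→26
Print Job 3: waits 26, runs 26→31
Print Job 4: waits 31, runs 31→33
Print Job 5: waits 33, runs 33→47
Sum = 0+11+26+31+33 = 101.
LPT (decreasing processing time): Print Job 2 Print Job 5 Print Job 1 Print Job 3 Print Job 4.
Print Job 2: waits 0, runs 0→15
Print Job 5: waits 15, runs 15→29
Print Job 1: waits 29, runs 29→40
Print Job 3: waits 40, runs 40→45
Print Job 4: waits 45, runs 45→47
Sum = 0+15+29+40+45 = 129.
Difference = 101 − 129 = -28.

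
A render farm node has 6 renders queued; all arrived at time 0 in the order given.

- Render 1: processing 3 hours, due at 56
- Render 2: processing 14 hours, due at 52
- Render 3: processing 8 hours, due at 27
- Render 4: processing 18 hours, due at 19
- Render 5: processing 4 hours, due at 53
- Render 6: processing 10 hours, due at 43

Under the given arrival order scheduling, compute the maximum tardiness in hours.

24

FIFO (arrival order): Render 1 Render 2 Render 3 Render 4 Render 5 Render 6.
Render 1: 0→3, due 56, tardiness 0
Render 2: 3→17, due 52, tardiness 0
Render 3: 17→25, due 27, tardiness 0
Render 4: 25→43, due 19, tardiness 24
Render 5: 43→47, due 53, tardiness 0
Render 6: 47→57, due 43, tardiness 14
Maximum = 24.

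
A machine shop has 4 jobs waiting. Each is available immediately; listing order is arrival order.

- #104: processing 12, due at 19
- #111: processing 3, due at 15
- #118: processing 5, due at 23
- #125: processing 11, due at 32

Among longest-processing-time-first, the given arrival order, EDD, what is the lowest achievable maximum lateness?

-1

LPT (decreasing processing time): #104 #125 #118 #111.
#104: 0→12, due 19, lateness -7
#125: 12→23, due 32, lateness -9
#118: 23→28, due 23, lateness 5
#111: 28→31, due 15, lateness 16
Maximum = 16.
FIFO (arrival order): #104 #111 #118 #125.
#104: 0→12, due 19, lateness -7
#111: 12→15, due 15, lateness 0
#118: 15→20, due 23, lateness -3
#125: 20→31, due 32, lateness -1
Maximum = 0.
EDD (increasing due date): #111 #104 #118 #125.
#111: 0→3, due 15, lateness -12
#104: 3→15, due 19, lateness -4
#118: 15→20, due 23, lateness -3
#125: 20→31, due 32, lateness -1
Maximum = -1.
LPT 16, FIFO 0, EDD -1 → minimum -1.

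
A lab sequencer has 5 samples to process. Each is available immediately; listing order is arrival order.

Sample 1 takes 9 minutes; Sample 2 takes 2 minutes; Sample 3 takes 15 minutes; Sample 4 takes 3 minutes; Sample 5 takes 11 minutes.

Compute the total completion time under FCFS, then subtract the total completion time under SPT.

29

FIFO (arrival order): Sample 1 Sample 2 Sample 3 Sample 4 Sample 5.
Sample 1: 0→9
Sample 2: 9→11
Sample 3: 11→26
Sample 4: 26→29
Sample 5: 29→40
Sum = 9+11+26+29+40 = 115.
SPT (increasing processing time): Sample 2 Sample 4 Sample 1 Sample 5 Sample 3.
Sample 2: 0→2
Sample 4: 2→5
Sample 1: 5→14
Sample 5: 14→25
Sample 3: 25→40
Sum = 2+5+14+25+40 = 86.
Difference = 115 − 86 = 29.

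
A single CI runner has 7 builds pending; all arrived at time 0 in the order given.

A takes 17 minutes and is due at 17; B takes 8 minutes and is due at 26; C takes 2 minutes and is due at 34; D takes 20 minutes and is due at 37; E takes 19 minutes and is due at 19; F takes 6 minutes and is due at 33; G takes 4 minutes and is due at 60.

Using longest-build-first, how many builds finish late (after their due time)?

LPT (decreasing processing time): D E A B F G C.
D: 0→20, due 37, tardiness 0
E: 20→39, due 19, tardiness 20
A: 39→56, due 17, tardiness 39
B: 56→64, due 26, tardiness 38
F: 64→70, due 33, tardiness 37
G: 70→74, due 60, tardiness 14
C: 74→76, due 34, tardiness 42
Late builds: 6.

6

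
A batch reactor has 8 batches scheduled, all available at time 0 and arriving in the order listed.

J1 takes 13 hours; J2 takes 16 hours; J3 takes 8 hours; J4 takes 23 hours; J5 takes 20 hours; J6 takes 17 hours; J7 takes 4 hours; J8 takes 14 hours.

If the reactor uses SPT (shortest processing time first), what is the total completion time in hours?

414

SPT (increasing processing time): J7 J3 J1 J8 J2 J6 J5 J4.
J7: 0→4
J3: 4→12
J1: 12→25
J8: 25→39
J2: 39→55
J6: 55→72
J5: 72→92
J4: 92→115
Sum = 4+12+25+39+55+72+92+115 = 414.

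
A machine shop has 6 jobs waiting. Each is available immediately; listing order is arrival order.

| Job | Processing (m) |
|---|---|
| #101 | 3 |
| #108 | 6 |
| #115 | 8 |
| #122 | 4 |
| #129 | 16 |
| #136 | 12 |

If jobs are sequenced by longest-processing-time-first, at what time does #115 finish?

36

LPT (decreasing processing time): #129 #136 #115 #108 #122 #101.
#129: 0→16
#136: 16→28
#115: 28→36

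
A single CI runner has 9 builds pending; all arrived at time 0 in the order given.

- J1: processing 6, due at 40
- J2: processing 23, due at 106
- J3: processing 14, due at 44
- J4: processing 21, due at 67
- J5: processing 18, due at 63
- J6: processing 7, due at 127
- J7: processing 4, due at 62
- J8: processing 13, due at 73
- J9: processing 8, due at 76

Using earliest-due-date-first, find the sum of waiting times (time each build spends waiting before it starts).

422

EDD (increasing due date): J1 J3 J7 J5 J4 J8 J9 J2 J6.
J1: waits 0, runs 0→6
J3: waits 6, runs 6→20
J7: waits 20, runs 20→24
J5: waits 24, runs 24→42
J4: waits 42, runs 42→63
J8: waits 63, runs 63→76
J9: waits 76, runs 76→84
J2: waits 84, runs 84→107
J6: waits 107, runs 107→114
Sum = 0+6+20+24+42+63+76+84+107 = 422.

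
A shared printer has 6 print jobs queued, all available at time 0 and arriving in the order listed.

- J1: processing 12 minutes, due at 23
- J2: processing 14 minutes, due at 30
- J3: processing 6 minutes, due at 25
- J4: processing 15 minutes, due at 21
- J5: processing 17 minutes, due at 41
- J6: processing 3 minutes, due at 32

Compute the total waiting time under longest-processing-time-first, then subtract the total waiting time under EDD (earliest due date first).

45

LPT (decreasing processing time): J5 J4 J2 J1 J3 J6.
J5: waits 0, runs 0→17
J4: waits 17, runs 17→32
J2: waits 32, runs 32→46
J1: waits 46, runs 46→58
J3: waits 58, runs 58→64
J6: waits 64, runs 64→67
Sum = 0+17+32+46+58+64 = 217.
EDD (increasing due date): J4 J1 J3 J2 J6 J5.
J4: waits 0, runs 0→15
J1: waits 15, runs 15→27
J3: waits 27, runs 27→33
J2: waits 33, runs 33→47
J6: waits 47, runs 47→50
J5: waits 50, runs 50→67
Sum = 0+15+27+33+47+50 = 172.
Difference = 217 − 172 = 45.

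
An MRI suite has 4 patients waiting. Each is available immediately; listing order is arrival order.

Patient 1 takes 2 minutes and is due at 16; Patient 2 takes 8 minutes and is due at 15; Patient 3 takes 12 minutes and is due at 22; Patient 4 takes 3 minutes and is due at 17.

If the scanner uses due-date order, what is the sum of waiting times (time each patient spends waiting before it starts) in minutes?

EDD (increasing due date): Patient 2 Patient 1 Patient 4 Patient 3.
Patient 2: waits 0, runs 0→8
Patient 1: waits 8, runs 8→10
Patient 4: waits 10, runs 10→13
Patient 3: waits 13, runs 13→25
Sum = 0+8+10+13 = 31.

31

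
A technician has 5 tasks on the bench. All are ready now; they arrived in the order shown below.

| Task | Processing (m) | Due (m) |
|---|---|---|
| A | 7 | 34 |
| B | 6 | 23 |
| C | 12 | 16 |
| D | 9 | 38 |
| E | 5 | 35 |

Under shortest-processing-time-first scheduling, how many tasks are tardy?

SPT (increasing processing time): E B A D C.
E: 0→5, due 35, tardiness 0
B: 5→11, due 23, tardiness 0
A: 11→18, due 34, tardiness 0
D: 18→27, due 38, tardiness 0
C: 27→39, due 16, tardiness 23
Late tasks: 1.

1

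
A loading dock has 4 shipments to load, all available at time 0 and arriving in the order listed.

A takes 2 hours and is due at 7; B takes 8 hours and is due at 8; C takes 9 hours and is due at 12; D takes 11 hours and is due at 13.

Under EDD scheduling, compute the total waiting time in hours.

EDD (increasing due date): A B C D.
A: waits 0, runs 0→2
B: waits 2, runs 2→10
C: waits 10, runs 10→19
D: waits 19, runs 19→30
Sum = 0+2+10+19 = 31.

31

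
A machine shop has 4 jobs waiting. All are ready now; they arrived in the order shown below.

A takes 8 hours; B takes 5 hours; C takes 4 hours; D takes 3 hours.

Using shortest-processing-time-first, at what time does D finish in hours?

3

SPT (increasing processing time): D C B A.
D: 0→3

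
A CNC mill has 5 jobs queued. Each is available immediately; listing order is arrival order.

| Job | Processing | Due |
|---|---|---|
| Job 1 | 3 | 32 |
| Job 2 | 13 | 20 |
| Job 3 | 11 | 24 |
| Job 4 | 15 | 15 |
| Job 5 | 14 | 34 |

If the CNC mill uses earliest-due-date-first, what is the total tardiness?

EDD (increasing due date): Job 4 Job 2 Job 3 Job 1 Job 5.
Job 4: 0→15, due 15, tardiness 0
Job 2: 15→28, due 20, tardiness 8
Job 3: 28→39, due 24, tardiness 15
Job 1: 39→42, due 32, tardiness 10
Job 5: 42→56, due 34, tardiness 22
Sum = 0+8+15+10+22 = 55.

55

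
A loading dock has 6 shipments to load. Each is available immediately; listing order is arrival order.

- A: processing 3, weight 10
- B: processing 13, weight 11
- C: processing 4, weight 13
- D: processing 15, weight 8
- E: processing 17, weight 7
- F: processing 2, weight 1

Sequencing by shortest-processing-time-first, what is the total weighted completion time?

SPT (increasing processing time): F A C B D E.
F: finishes 2, weight 1, w·C = 2
A: finishes 5, weight 10, w·C = 50
C: finishes 9, weight 13, w·C = 117
B: finishes 22, weight 11, w·C = 242
D: finishes 37, weight 8, w·C = 296
E: finishes 54, weight 7, w·C = 378
Sum = 2+50+117+242+296+378 = 1085.

1085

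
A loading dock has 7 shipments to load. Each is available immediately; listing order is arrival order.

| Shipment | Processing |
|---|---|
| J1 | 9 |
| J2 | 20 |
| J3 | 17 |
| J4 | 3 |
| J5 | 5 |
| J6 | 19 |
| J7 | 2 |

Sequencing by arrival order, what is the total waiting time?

260

FIFO (arrival order): J1 J2 J3 J4 J5 J6 J7.
J1: waits 0, runs 0→9
J2: waits 9, runs 9→29
J3: waits 29, runs 29→46
J4: waits 46, runs 46→49
J5: waits 49, runs 49→54
J6: waits 54, runs 54→73
J7: waits 73, runs 73→75
Sum = 0+9+29+46+49+54+73 = 260.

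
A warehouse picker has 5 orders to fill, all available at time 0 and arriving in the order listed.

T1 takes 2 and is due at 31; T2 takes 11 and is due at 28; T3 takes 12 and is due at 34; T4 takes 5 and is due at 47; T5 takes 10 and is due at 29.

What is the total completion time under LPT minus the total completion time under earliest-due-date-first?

16

LPT (decreasing processing time): T3 T2 T5 T4 T1.
T3: 0→12
T2: 12→23
T5: 23→33
T4: 33→38
T1: 38→40
Sum = 12+23+33+38+40 = 146.
EDD (increasing due date): T2 T5 T1 T3 T4.
T2: 0→11
T5: 11→21
T1: 21→23
T3: 23→35
T4: 35→40
Sum = 11+21+23+35+40 = 130.
Difference = 146 − 130 = 16.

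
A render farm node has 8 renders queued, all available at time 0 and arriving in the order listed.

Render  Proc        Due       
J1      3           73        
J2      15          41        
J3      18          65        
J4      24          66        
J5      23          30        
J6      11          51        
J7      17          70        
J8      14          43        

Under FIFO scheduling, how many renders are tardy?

FIFO (arrival order): J1 J2 J3 J4 J5 J6 J7 J8.
J1: 0→3, due 73, tardiness 0
J2: 3→18, due 41, tardiness 0
J3: 18→36, due 65, tardiness 0
J4: 36→60, due 66, tardiness 0
J5: 60→83, due 30, tardiness 53
J6: 83→94, due 51, tardiness 43
J7: 94→111, due 70, tardiness 41
J8: 111→125, due 43, tardiness 82
Late renders: 4.

4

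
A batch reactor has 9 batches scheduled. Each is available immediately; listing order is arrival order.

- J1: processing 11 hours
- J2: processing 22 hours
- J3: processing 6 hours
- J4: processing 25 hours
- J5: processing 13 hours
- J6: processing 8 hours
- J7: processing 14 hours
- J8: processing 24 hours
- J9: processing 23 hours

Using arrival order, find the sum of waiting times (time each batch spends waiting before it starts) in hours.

FIFO (arrival order): J1 J2 J3 J4 J5 J6 J7 J8 J9.
J1: waits 0, runs 0→11
J2: waits 11, runs 11→33
J3: waits 33, runs 33→39
J4: waits 39, runs 39→64
J5: waits 64, runs 64→77
J6: waits 77, runs 77→85
J7: waits 85, runs 85→99
J8: waits 99, runs 99→123
J9: waits 123, runs 123→146
Sum = 0+11+33+39+64+77+85+99+123 = 531.

531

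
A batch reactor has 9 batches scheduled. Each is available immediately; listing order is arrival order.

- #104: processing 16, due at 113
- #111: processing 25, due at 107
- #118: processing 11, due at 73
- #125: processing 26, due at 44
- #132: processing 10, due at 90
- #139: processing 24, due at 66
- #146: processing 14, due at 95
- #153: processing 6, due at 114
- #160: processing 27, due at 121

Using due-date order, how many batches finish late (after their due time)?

EDD (increasing due date): #125 #139 #118 #132 #146 #111 #104 #153 #160.
#125: 0→26, due 44, tardiness 0
#139: 26→50, due 66, tardiness 0
#118: 50→61, due 73, tardiness 0
#132: 61→71, due 90, tardiness 0
#146: 71→85, due 95, tardiness 0
#111: 85→110, due 107, tardiness 3
#104: 110→126, due 113, tardiness 13
#153: 126→132, due 114, tardiness 18
#160: 132→159, due 121, tardiness 38
Late batches: 4.

4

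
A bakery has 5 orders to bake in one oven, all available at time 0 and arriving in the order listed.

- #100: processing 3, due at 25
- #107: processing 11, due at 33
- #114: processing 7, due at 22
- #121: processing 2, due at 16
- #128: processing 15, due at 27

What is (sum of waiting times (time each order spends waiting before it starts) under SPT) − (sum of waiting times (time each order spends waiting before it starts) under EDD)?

-8

SPT (increasing processing time): #121 #100 #114 #107 #128.
#121: waits 0, runs 0→2
#100: waits 2, runs 2→5
#114: waits 5, runs 5→12
#107: waits 12, runs 12→23
#128: waits 23, runs 23→38
Sum = 0+2+5+12+23 = 42.
EDD (increasing due date): #121 #114 #100 #128 #107.
#121: waits 0, runs 0→2
#114: waits 2, runs 2→9
#100: waits 9, runs 9→12
#128: waits 12, runs 12→27
#107: waits 27, runs 27→38
Sum = 0+2+9+12+27 = 50.
Difference = 42 − 50 = -8.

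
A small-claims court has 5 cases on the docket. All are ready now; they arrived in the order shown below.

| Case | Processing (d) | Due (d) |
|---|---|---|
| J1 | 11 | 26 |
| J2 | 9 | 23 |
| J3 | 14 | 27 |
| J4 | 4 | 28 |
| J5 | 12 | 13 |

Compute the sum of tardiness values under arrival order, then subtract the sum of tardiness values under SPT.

8

FIFO (arrival order): J1 J2 J3 J4 J5.
J1: 0→11, due 26, tardiness 0
J2: 11→20, due 23, tardiness 0
J3: 20→34, due 27, tardiness 7
J4: 34→38, due 28, tardiness 10
J5: 38→50, due 13, tardiness 37
Sum = 0+0+7+10+37 = 54.
SPT (increasing processing time): J4 J2 J1 J5 J3.
J4: 0→4, due 28, tardiness 0
J2: 4→13, due 23, tardiness 0
J1: 13→24, due 26, tardiness 0
J5: 24→36, due 13, tardiness 23
J3: 36→50, due 27, tardiness 23
Sum = 0+0+0+23+23 = 46.
Difference = 54 − 46 = 8.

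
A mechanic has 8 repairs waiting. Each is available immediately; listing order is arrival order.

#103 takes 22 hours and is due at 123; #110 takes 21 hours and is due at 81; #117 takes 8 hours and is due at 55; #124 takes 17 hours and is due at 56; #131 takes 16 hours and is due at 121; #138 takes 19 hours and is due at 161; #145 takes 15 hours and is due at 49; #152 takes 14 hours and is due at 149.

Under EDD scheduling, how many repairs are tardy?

EDD (increasing due date): #145 #117 #124 #110 #131 #103 #152 #138.
#145: 0→15, due 49, tardiness 0
#117: 15→23, due 55, tardiness 0
#124: 23→40, due 56, tardiness 0
#110: 40→61, due 81, tardiness 0
#131: 61→77, due 121, tardiness 0
#103: 77→99, due 123, tardiness 0
#152: 99→113, due 149, tardiness 0
#138: 113→132, due 161, tardiness 0
Late repairs: 0.

0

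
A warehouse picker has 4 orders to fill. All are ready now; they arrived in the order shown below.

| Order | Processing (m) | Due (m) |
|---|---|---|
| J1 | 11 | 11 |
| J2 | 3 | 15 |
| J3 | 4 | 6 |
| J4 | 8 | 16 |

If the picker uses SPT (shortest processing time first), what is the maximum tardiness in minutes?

15

SPT (increasing processing time): J2 J3 J4 J1.
J2: 0→3, due 15, tardiness 0
J3: 3→7, due 6, tardiness 1
J4: 7→15, due 16, tardiness 0
J1: 15→26, due 11, tardiness 15
Maximum = 15.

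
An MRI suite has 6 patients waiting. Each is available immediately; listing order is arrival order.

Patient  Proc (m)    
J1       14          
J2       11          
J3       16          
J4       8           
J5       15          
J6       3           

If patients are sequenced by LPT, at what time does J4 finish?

LPT (decreasing processing time): J3 J5 J1 J2 J4 J6.
J3: 0→16
J5: 16→31
J1: 31→45
J2: 45→56
J4: 56→64

64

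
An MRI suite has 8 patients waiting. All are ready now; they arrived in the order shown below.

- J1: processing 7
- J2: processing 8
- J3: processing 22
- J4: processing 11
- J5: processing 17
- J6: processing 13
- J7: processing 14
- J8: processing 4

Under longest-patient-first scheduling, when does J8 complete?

LPT (decreasing processing time): J3 J5 J7 J6 J4 J2 J1 J8.
J3: 0→22
J5: 22→39
J7: 39→53
J6: 53→66
J4: 66→77
J2: 77→85
J1: 85→92
J8: 92→96

96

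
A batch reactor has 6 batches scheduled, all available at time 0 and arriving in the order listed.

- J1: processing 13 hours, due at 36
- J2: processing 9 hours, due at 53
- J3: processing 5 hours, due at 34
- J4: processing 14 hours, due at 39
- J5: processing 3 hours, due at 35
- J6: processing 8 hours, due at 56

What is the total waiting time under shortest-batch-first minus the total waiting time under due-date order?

SPT (increasing processing time): J5 J3 J6 J2 J1 J4.
J5: waits 0, runs 0→3
J3: waits 3, runs 3→8
J6: waits 8, runs 8→16
J2: waits 16, runs 16→25
J1: waits 25, runs 25→38
J4: waits 38, runs 38→52
Sum = 0+3+8+16+25+38 = 90.
EDD (increasing due date): J3 J5 J1 J4 J2 J6.
J3: waits 0, runs 0→5
J5: waits 5, runs 5→8
J1: waits 8, runs 8→21
J4: waits 21, runs 21→35
J2: waits 35, runs 35→44
J6: waits 44, runs 44→52
Sum = 0+5+8+21+35+44 = 113.
Difference = 90 − 113 = -23.

-23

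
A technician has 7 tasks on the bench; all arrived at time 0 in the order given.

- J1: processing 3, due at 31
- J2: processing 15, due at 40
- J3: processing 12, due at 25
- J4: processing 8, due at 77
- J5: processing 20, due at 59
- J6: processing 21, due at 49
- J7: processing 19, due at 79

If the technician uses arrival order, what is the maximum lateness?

30

FIFO (arrival order): J1 J2 J3 J4 J5 J6 J7.
J1: 0→3, due 31, lateness -28
J2: 3→18, due 40, lateness -22
J3: 18→30, due 25, lateness 5
J4: 30→38, due 77, lateness -39
J5: 38→58, due 59, lateness -1
J6: 58→79, due 49, lateness 30
J7: 79→98, due 79, lateness 19
Maximum = 30.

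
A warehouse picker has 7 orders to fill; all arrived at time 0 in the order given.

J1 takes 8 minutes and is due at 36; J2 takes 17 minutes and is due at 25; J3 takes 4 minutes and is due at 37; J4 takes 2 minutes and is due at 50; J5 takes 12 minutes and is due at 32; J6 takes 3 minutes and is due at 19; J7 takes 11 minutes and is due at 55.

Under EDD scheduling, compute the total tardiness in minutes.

EDD (increasing due date): J6 J2 J5 J1 J3 J4 J7.
J6: 0→3, due 19, tardiness 0
J2: 3→20, due 25, tardiness 0
J5: 20→32, due 32, tardiness 0
J1: 32→40, due 36, tardiness 4
J3: 40→44, due 37, tardiness 7
J4: 44→46, due 50, tardiness 0
J7: 46→57, due 55, tardiness 2
Sum = 0+0+0+4+7+0+2 = 13.

13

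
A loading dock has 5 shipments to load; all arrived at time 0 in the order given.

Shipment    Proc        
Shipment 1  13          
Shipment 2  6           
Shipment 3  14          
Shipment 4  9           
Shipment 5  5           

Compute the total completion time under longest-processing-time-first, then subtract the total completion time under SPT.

LPT (decreasing processing time): Shipment 3 Shipment 1 Shipment 4 Shipment 2 Shipment 5.
Shipment 3: 0→14
Shipment 1: 14→27
Shipment 4: 27→36
Shipment 2: 36→42
Shipment 5: 42→47
Sum = 14+27+36+42+47 = 166.
SPT (increasing processing time): Shipment 5 Shipment 2 Shipment 4 Shipment 1 Shipment 3.
Shipment 5: 0→5
Shipment 2: 5→11
Shipment 4: 11→20
Shipment 1: 20→33
Shipment 3: 33→47
Sum = 5+11+20+33+47 = 116.
Difference = 166 − 116 = 50.

50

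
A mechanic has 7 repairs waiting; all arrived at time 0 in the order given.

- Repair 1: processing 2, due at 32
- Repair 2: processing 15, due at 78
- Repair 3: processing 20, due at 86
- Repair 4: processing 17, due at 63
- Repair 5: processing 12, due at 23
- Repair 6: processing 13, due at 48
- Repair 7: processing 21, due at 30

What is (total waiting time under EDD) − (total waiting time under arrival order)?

18

EDD (increasing due date): Repair 5 Repair 7 Repair 1 Repair 6 Repair 4 Repair 2 Repair 3.
Repair 5: waits 0, runs 0→12
Repair 7: waits 12, runs 12→33
Repair 1: waits 33, runs 33→35
Repair 6: waits 35, runs 35→48
Repair 4: waits 48, runs 48→65
Repair 2: waits 65, runs 65→80
Repair 3: waits 80, runs 80→100
Sum = 0+12+33+35+48+65+80 = 273.
FIFO (arrival order): Repair 1 Repair 2 Repair 3 Repair 4 Repair 5 Repair 6 Repair 7.
Repair 1: waits 0, runs 0→2
Repair 2: waits 2, runs 2→17
Repair 3: waits 17, runs 17→37
Repair 4: waits 37, runs 37→54
Repair 5: waits 54, runs 54→66
Repair 6: waits 66, runs 66→79
Repair 7: waits 79, runs 79→100
Sum = 0+2+17+37+54+66+79 = 255.
Difference = 273 − 255 = 18.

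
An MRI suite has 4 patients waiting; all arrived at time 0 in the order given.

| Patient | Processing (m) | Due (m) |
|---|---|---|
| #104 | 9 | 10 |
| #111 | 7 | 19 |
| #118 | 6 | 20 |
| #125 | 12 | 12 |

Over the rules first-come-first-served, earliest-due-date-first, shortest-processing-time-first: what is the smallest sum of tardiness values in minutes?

FIFO (arrival order): #104 #111 #118 #125.
#104: 0→9, due 10, tardiness 0
#111: 9→16, due 19, tardiness 0
#118: 16→22, due 20, tardiness 2
#125: 22→34, due 12, tardiness 22
Sum = 0+0+2+22 = 24.
EDD (increasing due date): #104 #125 #111 #118.
#104: 0→9, due 10, tardiness 0
#125: 9→21, due 12, tardiness 9
#111: 21→28, due 19, tardiness 9
#118: 28→34, due 20, tardiness 14
Sum = 0+9+9+14 = 32.
SPT (increasing processing time): #118 #111 #104 #125.
#118: 0→6, due 20, tardiness 0
#111: 6→13, due 19, tardiness 0
#104: 13→22, due 10, tardiness 12
#125: 22→34, due 12, tardiness 22
Sum = 0+0+12+22 = 34.
FIFO 24, EDD 32, SPT 34 → minimum 24.

24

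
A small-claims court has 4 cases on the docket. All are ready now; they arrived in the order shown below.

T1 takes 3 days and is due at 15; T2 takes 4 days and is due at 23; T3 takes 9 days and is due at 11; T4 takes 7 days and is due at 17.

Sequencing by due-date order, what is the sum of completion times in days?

63

EDD (increasing due date): T3 T1 T4 T2.
T3: 0→9
T1: 9→12
T4: 12→19
T2: 19→23
Sum = 9+12+19+23 = 63.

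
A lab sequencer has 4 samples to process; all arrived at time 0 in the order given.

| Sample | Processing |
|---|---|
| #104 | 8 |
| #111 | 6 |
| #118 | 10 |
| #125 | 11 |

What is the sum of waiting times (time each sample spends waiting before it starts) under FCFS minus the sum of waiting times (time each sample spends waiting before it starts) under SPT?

FIFO (arrival order): #104 #111 #118 #125.
#104: waits 0, runs 0→8
#111: waits 8, runs 8→14
#118: waits 14, runs 14→24
#125: waits 24, runs 24→35
Sum = 0+8+14+24 = 46.
SPT (increasing processing time): #111 #104 #118 #125.
#111: waits 0, runs 0→6
#104: waits 6, runs 6→14
#118: waits 14, runs 14→24
#125: waits 24, runs 24→35
Sum = 0+6+14+24 = 44.
Difference = 46 − 44 = 2.

2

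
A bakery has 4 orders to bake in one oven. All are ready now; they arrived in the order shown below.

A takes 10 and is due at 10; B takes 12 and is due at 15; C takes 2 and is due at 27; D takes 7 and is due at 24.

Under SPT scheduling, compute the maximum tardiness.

16

SPT (increasing processing time): C D A B.
C: 0→2, due 27, tardiness 0
D: 2→9, due 24, tardiness 0
A: 9→19, due 10, tardiness 9
B: 19→31, due 15, tardiness 16
Maximum = 16.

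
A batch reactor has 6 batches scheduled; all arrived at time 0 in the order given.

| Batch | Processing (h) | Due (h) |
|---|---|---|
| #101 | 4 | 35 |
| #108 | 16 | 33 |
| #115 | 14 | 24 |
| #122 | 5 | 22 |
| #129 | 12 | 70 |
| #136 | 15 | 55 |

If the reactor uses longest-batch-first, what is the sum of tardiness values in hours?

LPT (decreasing processing time): #108 #136 #115 #129 #122 #101.
#108: 0→16, due 33, tardiness 0
#136: 16→31, due 55, tardiness 0
#115: 31→45, due 24, tardiness 21
#129: 45→57, due 70, tardiness 0
#122: 57→62, due 22, tardiness 40
#101: 62→66, due 35, tardiness 31
Sum = 0+0+21+0+40+31 = 92.

92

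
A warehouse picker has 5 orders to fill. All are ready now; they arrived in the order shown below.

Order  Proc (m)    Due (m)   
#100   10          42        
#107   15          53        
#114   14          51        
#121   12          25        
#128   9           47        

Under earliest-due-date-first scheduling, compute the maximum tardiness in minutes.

7

EDD (increasing due date): #121 #100 #128 #114 #107.
#121: 0→12, due 25, tardiness 0
#100: 12→22, due 42, tardiness 0
#128: 22→31, due 47, tardiness 0
#114: 31→45, due 51, tardiness 0
#107: 45→60, due 53, tardiness 7
Maximum = 7.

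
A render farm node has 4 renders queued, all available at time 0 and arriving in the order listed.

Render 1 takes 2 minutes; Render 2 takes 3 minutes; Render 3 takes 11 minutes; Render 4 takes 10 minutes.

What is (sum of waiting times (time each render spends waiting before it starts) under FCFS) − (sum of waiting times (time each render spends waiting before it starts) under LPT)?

-33

FIFO (arrival order): Render 1 Render 2 Render 3 Render 4.
Render 1: waits 0, runs 0→2
Render 2: waits 2, runs 2→5
Render 3: waits 5, runs 5→16
Render 4: waits 16, runs 16→26
Sum = 0+2+5+16 = 23.
LPT (decreasing processing time): Render 3 Render 4 Render 2 Render 1.
Render 3: waits 0, runs 0→11
Render 4: waits 11, runs 11→21
Render 2: waits 21, runs 21→24
Render 1: waits 24, runs 24→26
Sum = 0+11+21+24 = 56.
Difference = 23 − 56 = -33.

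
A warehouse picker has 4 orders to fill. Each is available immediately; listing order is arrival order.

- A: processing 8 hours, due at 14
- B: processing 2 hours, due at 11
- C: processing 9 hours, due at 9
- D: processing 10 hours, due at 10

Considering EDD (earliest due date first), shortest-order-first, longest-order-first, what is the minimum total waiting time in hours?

31

EDD (increasing due date): C D B A.
C: waits 0, runs 0→9
D: waits 9, runs 9→19
B: waits 19, runs 19→21
A: waits 21, runs 21→29
Sum = 0+9+19+21 = 49.
SPT (increasing processing time): B A C D.
B: waits 0, runs 0→2
A: waits 2, runs 2→10
C: waits 10, runs 10→19
D: waits 19, runs 19→29
Sum = 0+2+10+19 = 31.
LPT (decreasing processing time): D C A B.
D: waits 0, runs 0→10
C: waits 10, runs 10→19
A: waits 19, runs 19→27
B: waits 27, runs 27→29
Sum = 0+10+19+27 = 56.
EDD 49, SPT 31, LPT 56 → minimum 31.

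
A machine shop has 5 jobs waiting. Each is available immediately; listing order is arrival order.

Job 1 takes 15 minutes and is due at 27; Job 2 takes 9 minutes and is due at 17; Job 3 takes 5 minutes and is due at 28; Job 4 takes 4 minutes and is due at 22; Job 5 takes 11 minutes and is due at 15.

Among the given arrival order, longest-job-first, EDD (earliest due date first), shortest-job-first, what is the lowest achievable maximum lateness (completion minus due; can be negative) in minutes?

16

FIFO (arrival order): Job 1 Job 2 Job 3 Job 4 Job 5.
Job 1: 0→15, due 27, lateness -12
Job 2: 15→24, due 17, lateness 7
Job 3: 24→29, due 28, lateness 1
Job 4: 29→33, due 22, lateness 11
Job 5: 33→44, due 15, lateness 29
Maximum = 29.
LPT (decreasing processing time): Job 1 Job 5 Job 2 Job 3 Job 4.
Job 1: 0→15, due 27, lateness -12
Job 5: 15→26, due 15, lateness 11
Job 2: 26→35, due 17, lateness 18
Job 3: 35→40, due 28, lateness 12
Job 4: 40→44, due 22, lateness 22
Maximum = 22.
EDD (increasing due date): Job 5 Job 2 Job 4 Job 1 Job 3.
Job 5: 0→11, due 15, lateness -4
Job 2: 11→20, due 17, lateness 3
Job 4: 20→24, due 22, lateness 2
Job 1: 24→39, due 27, lateness 12
Job 3: 39→44, due 28, lateness 16
Maximum = 16.
SPT (increasing processing time): Job 4 Job 3 Job 2 Job 5 Job 1.
Job 4: 0→4, due 22, lateness -18
Job 3: 4→9, due 28, lateness -19
Job 2: 9→18, due 17, lateness 1
Job 5: 18→29, due 15, lateness 14
Job 1: 29→44, due 27, lateness 17
Maximum = 17.
FIFO 29, LPT 22, EDD 16, SPT 17 → minimum 16.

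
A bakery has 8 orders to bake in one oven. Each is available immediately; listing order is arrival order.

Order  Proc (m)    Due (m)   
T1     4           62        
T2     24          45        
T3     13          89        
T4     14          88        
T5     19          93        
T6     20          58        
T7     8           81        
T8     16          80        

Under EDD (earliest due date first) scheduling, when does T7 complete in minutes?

72

EDD (increasing due date): T2 T6 T1 T8 T7 T4 T3 T5.
T2: 0→24
T6: 24→44
T1: 44→48
T8: 48→64
T7: 64→72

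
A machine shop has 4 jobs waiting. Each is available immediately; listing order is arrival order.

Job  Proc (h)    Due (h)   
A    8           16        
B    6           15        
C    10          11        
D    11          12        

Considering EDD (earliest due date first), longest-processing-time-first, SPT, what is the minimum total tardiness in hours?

EDD (increasing due date): C D B A.
C: 0→10, due 11, tardiness 0
D: 10→21, due 12, tardiness 9
B: 21→27, due 15, tardiness 12
A: 27→35, due 16, tardiness 19
Sum = 0+9+12+19 = 40.
LPT (decreasing processing time): D C A B.
D: 0→11, due 12, tardiness 0
C: 11→21, due 11, tardiness 10
A: 21→29, due 16, tardiness 13
B: 29→35, due 15, tardiness 20
Sum = 0+10+13+20 = 43.
SPT (increasing processing time): B A C D.
B: 0→6, due 15, tardiness 0
A: 6→14, due 16, tardiness 0
C: 14→24, due 11, tardiness 13
D: 24→35, due 12, tardiness 23
Sum = 0+0+13+23 = 36.
EDD 40, LPT 43, SPT 36 → minimum 36.

36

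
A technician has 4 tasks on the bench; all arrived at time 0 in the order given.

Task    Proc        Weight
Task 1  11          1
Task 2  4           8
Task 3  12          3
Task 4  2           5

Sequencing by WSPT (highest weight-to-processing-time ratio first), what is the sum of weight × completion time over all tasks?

WSPT (decreasing weight/processing-time ratio): Task 4 Task 2 Task 3 Task 1.
Task 4: finishes 2, weight 5, w·C = 10
Task 2: finishes 6, weight 8, w·C = 48
Task 3: finishes 18, weight 3, w·C = 54
Task 1: finishes 29, weight 1, w·C = 29
Sum = 10+48+54+29 = 141.

141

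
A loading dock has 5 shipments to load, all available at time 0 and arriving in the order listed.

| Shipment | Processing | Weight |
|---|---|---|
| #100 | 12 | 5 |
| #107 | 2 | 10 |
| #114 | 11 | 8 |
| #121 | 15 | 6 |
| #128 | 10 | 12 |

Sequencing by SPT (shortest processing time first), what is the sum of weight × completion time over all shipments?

SPT (increasing processing time): #107 #128 #114 #100 #121.
#107: finishes 2, weight 10, w·C = 20
#128: finishes 12, weight 12, w·C = 144
#114: finishes 23, weight 8, w·C = 184
#100: finishes 35, weight 5, w·C = 175
#121: finishes 50, weight 6, w·C = 300
Sum = 20+144+184+175+300 = 823.

823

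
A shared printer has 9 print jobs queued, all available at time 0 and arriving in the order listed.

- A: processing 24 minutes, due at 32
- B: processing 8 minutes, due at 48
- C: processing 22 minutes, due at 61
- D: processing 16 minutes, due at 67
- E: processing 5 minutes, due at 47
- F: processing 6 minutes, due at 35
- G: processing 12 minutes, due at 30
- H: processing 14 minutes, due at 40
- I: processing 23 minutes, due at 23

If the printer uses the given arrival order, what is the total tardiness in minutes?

FIFO (arrival order): A B C D E F G H I.
A: 0→24, due 32, tardiness 0
B: 24→32, due 48, tardiness 0
C: 32→54, due 61, tardiness 0
D: 54→70, due 67, tardiness 3
E: 70→75, due 47, tardiness 28
F: 75→81, due 35, tardiness 46
G: 81→93, due 30, tardiness 63
H: 93→107, due 40, tardiness 67
I: 107→130, due 23, tardiness 107
Sum = 0+0+0+3+28+46+63+67+107 = 314.

314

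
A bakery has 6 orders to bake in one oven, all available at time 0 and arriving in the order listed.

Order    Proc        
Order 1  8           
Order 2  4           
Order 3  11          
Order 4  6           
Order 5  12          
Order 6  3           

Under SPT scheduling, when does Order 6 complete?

SPT (increasing processing time): Order 6 Order 2 Order 4 Order 1 Order 3 Order 5.
Order 6: 0→3

3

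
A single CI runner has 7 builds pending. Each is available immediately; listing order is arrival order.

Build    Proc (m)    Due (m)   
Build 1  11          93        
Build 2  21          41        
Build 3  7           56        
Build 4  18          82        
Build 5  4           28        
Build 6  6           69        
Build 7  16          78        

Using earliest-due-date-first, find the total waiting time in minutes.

EDD (increasing due date): Build 5 Build 2 Build 3 Build 6 Build 7 Build 4 Build 1.
Build 5: waits 0, runs 0→4
Build 2: waits 4, runs 4→25
Build 3: waits 25, runs 25→32
Build 6: waits 32, runs 32→38
Build 7: waits 38, runs 38→54
Build 4: waits 54, runs 54→72
Build 1: waits 72, runs 72→83
Sum = 0+4+25+32+38+54+72 = 225.

225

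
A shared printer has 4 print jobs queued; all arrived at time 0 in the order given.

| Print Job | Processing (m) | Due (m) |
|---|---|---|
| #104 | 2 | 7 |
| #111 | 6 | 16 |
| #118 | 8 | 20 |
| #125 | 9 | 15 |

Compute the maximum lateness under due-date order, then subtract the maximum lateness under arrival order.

EDD (increasing due date): #104 #125 #111 #118.
#104: 0→2, due 7, lateness -5
#125: 2→11, due 15, lateness -4
#111: 11→17, due 16, lateness 1
#118: 17→25, due 20, lateness 5
Maximum = 5.
FIFO (arrival order): #104 #111 #118 #125.
#104: 0→2, due 7, lateness -5
#111: 2→8, due 16, lateness -8
#118: 8→16, due 20, lateness -4
#125: 16→25, due 15, lateness 10
Maximum = 10.
Difference = 5 − 10 = -5.

-5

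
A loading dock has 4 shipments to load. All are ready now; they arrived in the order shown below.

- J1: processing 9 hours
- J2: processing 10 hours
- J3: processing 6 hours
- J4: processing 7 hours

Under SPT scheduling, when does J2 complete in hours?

SPT (increasing processing time): J3 J4 J1 J2.
J3: 0→6
J4: 6→13
J1: 13→22
J2: 22→32

32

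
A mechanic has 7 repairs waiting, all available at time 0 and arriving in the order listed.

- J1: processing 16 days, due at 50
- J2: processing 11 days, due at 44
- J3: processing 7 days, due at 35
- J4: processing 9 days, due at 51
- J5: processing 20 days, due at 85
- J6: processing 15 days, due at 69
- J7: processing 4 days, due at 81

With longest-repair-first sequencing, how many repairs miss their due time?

4

LPT (decreasing processing time): J5 J1 J6 J2 J4 J3 J7.
J5: 0→20, due 85, tardiness 0
J1: 20→36, due 50, tardiness 0
J6: 36→51, due 69, tardiness 0
J2: 51→62, due 44, tardiness 18
J4: 62→71, due 51, tardiness 20
J3: 71→78, due 35, tardiness 43
J7: 78→82, due 81, tardiness 1
Late repairs: 4.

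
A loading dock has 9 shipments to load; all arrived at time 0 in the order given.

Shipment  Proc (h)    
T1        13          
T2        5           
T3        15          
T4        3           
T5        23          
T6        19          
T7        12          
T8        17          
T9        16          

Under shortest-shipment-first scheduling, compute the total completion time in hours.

SPT (increasing processing time): T4 T2 T7 T1 T3 T9 T8 T6 T5.
T4: 0→3
T2: 3→8
T7: 8→20
T1: 20→33
T3: 33→48
T9: 48→64
T8: 64→81
T6: 81→100
T5: 100→123
Sum = 3+8+20+33+48+64+81+100+123 = 480.

480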